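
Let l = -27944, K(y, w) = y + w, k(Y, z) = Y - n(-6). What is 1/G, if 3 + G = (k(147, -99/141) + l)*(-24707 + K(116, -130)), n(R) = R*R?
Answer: 1/688059590 ≈ 1.4534e-9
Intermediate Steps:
n(R) = R**2
k(Y, z) = -36 + Y (k(Y, z) = Y - 1*(-6)**2 = Y - 1*36 = Y - 36 = -36 + Y)
K(y, w) = w + y
G = 688059590 (G = -3 + ((-36 + 147) - 27944)*(-24707 + (-130 + 116)) = -3 + (111 - 27944)*(-24707 - 14) = -3 - 27833*(-24721) = -3 + 688059593 = 688059590)
1/G = 1/688059590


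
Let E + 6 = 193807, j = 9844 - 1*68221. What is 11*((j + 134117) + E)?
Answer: 2964951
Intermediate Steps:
j = -58377 (j = 9844 - 68221 = -58377)
E = 193801 (E = -6 + 193807 = 193801)
11*((j + 134117) + E) = 11*((-58377 + 134117) + 193801) = 11*(75740 + 193801) = 11*269541 = 2964951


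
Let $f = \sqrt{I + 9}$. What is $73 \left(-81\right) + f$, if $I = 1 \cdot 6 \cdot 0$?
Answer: $-5910$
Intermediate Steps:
$I = 0$ ($I = 6 \cdot 0 = 0$)
$f = 3$ ($f = \sqrt{0 + 9} = \sqrt{9} = 3$)
$73 \left(-81\right) + f = 73 \left(-81\right) + 3 = -5913 + 3 = -5910$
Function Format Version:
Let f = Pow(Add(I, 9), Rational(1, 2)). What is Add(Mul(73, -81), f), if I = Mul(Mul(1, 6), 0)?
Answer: -5910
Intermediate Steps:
I = 0 (I = Mul(6, 0) = 0)
f = 3 (f = Pow(Add(0, 9), Rational(1, 2)) = Pow(9, Rational(1, 2)) = 3)
Add(Mul(73, -81), f) = Add(Mul(73, -81), 3) = Add(-5913, 3) = -5910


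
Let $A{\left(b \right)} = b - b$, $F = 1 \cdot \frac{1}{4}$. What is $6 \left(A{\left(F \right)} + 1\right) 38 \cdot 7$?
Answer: $1596$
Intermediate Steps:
$F = \frac{1}{4}$ ($F = 1 \cdot \frac{1}{4} = \frac{1}{4} \approx 0.25$)
$A{\left(b \right)} = 0$
$6 \left(A{\left(F \right)} + 1\right) 38 \cdot 7 = 6 \left(0 + 1\right) 38 \cdot 7 = 6 \cdot 1 \cdot 38 \cdot 7 = 6 \cdot 38 \cdot 7 = 228 \cdot 7 = 1596$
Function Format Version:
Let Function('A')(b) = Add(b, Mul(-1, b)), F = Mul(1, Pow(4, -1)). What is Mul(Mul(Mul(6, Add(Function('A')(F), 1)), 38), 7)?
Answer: 1596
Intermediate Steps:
F = Rational(1, 4) (F = Mul(1, Rational(1, 4)) = Rational(1, 4) ≈ 0.25000)
Function('A')(b) = 0
Mul(Mul(Mul(6, Add(Function('A')(F), 1)), 38), 7) = Mul(Mul(Mul(6, Add(0, 1)), 38), 7) = Mul(Mul(Mul(6, 1), 38), 7) = Mul(Mul(6, 38), 7) = Mul(228, 7) = 1596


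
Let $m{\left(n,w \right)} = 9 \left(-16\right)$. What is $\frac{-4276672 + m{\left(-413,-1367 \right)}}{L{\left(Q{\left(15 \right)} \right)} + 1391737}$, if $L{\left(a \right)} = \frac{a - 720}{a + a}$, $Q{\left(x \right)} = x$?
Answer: $- \frac{8553632}{2783427} \approx -3.0731$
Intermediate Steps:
$m{\left(n,w \right)} = -144$
$L{\left(a \right)} = \frac{-720 + a}{2 a}$
$\frac{-4276672 + m{\left(-413,-1367 \right)}}{L{\left(Q{\left(15 \right)} \right)} + 1391737} = \frac{-4276672 - 144}{\frac{-720 + 15}{2 \cdot 15} + 1391737} = - \frac{4276816}{\frac{1}{2} \cdot \frac{1}{15} \left(-705\right) + 1391737} = - \frac{4276816}{- \frac{47}{2} + 1391737} = - \frac{4276816}{\frac{2783427}{2}} = \left(-4276816\right) \frac{2}{2783427} = - \frac{8553632}{2783427}$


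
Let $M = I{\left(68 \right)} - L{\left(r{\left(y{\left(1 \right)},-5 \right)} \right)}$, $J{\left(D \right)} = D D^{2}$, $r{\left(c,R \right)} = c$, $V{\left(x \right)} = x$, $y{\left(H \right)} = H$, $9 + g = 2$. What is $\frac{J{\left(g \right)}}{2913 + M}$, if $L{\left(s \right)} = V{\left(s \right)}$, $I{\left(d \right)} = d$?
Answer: $- \frac{343}{2980} \approx -0.1151$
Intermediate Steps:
$g = -7$ ($g = -9 + 2 = -7$)
$L{\left(s \right)} = s$
$J{\left(D \right)} = D^{3}$
$M = 67$ ($M = 68 - 1 = 67$)
$\frac{J{\left(g \right)}}{2913 + M} = \frac{\left(-7\right)^{3}}{2913 + 67} = - \frac{343}{2980}$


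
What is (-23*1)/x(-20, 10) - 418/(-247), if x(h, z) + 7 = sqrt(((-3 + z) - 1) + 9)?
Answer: 2841/442 + 23*sqrt(15)/34 ≈ 9.0476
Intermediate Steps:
x(h, z) = -7 + sqrt(5 + z) (x(h, z) = -7 + sqrt(((-3 + z) - 1) + 9) = -7 + sqrt((-4 + z) + 9) = -7 + sqrt(5 + z))
(-23*1)/x(-20, 10) - 418/(-247) = (-23*1)/(-7 + sqrt(5 + 10)) - 418/(-247) = -23/(-7 + sqrt(15)) - 418*(-1/247) = -23/(-7 + sqrt(15)) + 22/13 = 22/13 - 23/(-7 + sqrt(15))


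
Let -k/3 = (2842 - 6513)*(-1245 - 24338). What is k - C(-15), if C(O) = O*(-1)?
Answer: -281745594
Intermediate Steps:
C(O) = -O
k = -281745579 (k = -3*(2842 - 6513)*(-1245 - 24338) = -(-11013)*(-25583) = -3*93915193 = -281745579)
k - C(-15) = -281745579 - (-1)*(-15) = -281745579 - 1*15 = -281745579 - 15 = -281745594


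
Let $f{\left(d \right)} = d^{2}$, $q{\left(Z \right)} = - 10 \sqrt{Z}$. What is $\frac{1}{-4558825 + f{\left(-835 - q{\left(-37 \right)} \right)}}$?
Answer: $\frac{i}{100 \left(- 38653 i + 167 \sqrt{37}\right)} \approx -2.5853 \cdot 10^{-7} + 6.7944 \cdot 10^{-9} i$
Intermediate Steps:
$\frac{1}{-4558825 + f{\left(-835 - q{\left(-37 \right)} \right)}} = \frac{1}{-4558825 + \left(-835 - - 10 \sqrt{-37}\right)^{2}} = \frac{1}{-4558825 + \left(-835 - - 10 i \sqrt{37}\right)^{2}} = \frac{1}{-4558825 + \left(-835 + 10 i \sqrt{37}\right)^{2}}$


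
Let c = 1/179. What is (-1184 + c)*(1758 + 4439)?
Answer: -1313361195/179 ≈ -7.3372e+6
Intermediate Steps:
c = 1/179 ≈ 0.0055866
(-1184 + c)*(1758 + 4439) = (-1184 + 1/179)*(1758 + 4439) = -211935/179*6197 = -1313361195/179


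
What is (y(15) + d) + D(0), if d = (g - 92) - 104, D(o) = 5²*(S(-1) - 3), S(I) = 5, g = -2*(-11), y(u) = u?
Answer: -109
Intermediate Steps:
g = 22
D(o) = 50 (D(o) = 5²*(5 - 3) = 25*2 = 50)
d = -174 (d = (22 - 92) - 104 = -70 - 104 = -174)
(y(15) + d) + D(0) = (15 - 174) + 50 = -159 + 50 = -109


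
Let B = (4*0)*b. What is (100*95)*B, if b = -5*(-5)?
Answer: 0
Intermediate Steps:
b = 25
B = 0 (B = (4*0)*25 = 0*25 = 0)
(100*95)*B = (100*95)*0 = 9500*0 = 0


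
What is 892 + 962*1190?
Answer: 1145672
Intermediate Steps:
892 + 962*1190 = 892 + 1144780 = 1145672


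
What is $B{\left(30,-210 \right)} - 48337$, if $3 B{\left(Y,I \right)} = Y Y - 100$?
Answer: $- \frac{144211}{3} \approx -48070.0$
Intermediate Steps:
$B{\left(Y,I \right)} = - \frac{100}{3} + \frac{Y^{2}}{3}$ ($B{\left(Y,I \right)} = \frac{Y Y - 100}{3} = \frac{Y^{2} - 100}{3} = \frac{-100 + Y^{2}}{3} = - \frac{100}{3} + \frac{Y^{2}}{3}$)
$B{\left(30,-210 \right)} - 48337 = \left(- \frac{100}{3} + \frac{30^{2}}{3}\right) - 48337 = \left(- \frac{100}{3} + \frac{1}{3} \cdot 900\right) - 48337 = \left(- \frac{100}{3} + 300\right) - 48337 = \frac{800}{3} - 48337 = - \frac{144211}{3}$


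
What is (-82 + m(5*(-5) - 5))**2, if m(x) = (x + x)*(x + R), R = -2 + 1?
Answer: 3161284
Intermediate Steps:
R = -1
m(x) = 2*x*(-1 + x) (m(x) = (x + x)*(x - 1) = (2*x)*(-1 + x) = 2*x*(-1 + x))
(-82 + m(5*(-5) - 5))**2 = (-82 + 2*(5*(-5) - 5)*(-1 + (5*(-5) - 5)))**2 = (-82 + 2*(-25 - 5)*(-1 + (-25 - 5)))**2 = (-82 + 2*(-30)*(-1 - 30))**2 = (-82 + 2*(-30)*(-31))**2 = (-82 + 1860)**2 = 1778**2 = 3161284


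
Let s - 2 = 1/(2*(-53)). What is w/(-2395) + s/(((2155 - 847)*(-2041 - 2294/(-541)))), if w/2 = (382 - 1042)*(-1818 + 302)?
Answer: -61143993037124153/73178951383704 ≈ -835.54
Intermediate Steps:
w = 2001120 (w = 2*((382 - 1042)*(-1818 + 302)) = 2*(-660*(-1516)) = 2*1000560 = 2001120)
s = 211/106 (s = 2 + 1/(2*(-53)) = 2 + 1/(-106) = 2 - 1/106 = 211/106 ≈ 1.9906)
w/(-2395) + s/(((2155 - 847)*(-2041 - 2294/(-541)))) = 2001120/(-2395) + 211/(106*(((2155 - 847)*(-2041 - 2294/(-541))))) = 2001120*(-1/2395) + 211/(106*((1308*(-2041 - 2294*(-1/541))))) = -400224/479 + 211/(106*((1308*(-2041 + 2294/541)))) = -400224/479 + 211/(106*((1308*(-1101887/541)))) = -400224/479 + 211/(106*(-1441268196/541)) = -400224/479 + (211/106)*(-541/1441268196) = -400224/479 - 114151/152774428776 = -61143993037124153/73178951383704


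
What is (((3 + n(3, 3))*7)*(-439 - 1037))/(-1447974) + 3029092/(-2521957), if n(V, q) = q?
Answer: -234983627848/202873786951 ≈ -1.1583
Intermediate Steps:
(((3 + n(3, 3))*7)*(-439 - 1037))/(-1447974) + 3029092/(-2521957) = (((3 + 3)*7)*(-439 - 1037))/(-1447974) + 3029092/(-2521957) = ((6*7)*(-1476))*(-1/1447974) + 3029092*(-1/2521957) = (42*(-1476))*(-1/1447974) - 3029092/2521957 = -61992*(-1/1447974) - 3029092/2521957 = 3444/80443 - 3029092/2521957 = -234983627848/202873786951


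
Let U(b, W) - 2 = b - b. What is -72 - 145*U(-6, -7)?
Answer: -362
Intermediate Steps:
U(b, W) = 2 (U(b, W) = 2 + (b - b) = 2 + 0 = 2)
-72 - 145*U(-6, -7) = -72 - 145*2 = -72 - 290 = -362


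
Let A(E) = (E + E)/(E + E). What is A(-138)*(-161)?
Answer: -161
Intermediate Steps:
A(E) = 1 (A(E) = (2*E)/((2*E)) = (2*E)*(1/(2*E)) = 1)
A(-138)*(-161) = 1*(-161) = -161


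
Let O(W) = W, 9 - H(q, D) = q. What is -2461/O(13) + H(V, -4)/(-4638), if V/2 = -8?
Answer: -11414443/60294 ≈ -189.31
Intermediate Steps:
V = -16 (V = 2*(-8) = -16)
H(q, D) = 9 - q
-2461/O(13) + H(V, -4)/(-4638) = -2461/13 + (9 - 1*(-16))/(-4638) = -2461*1/13 + (9 + 16)*(-1/4638) = -2461/13 + 25*(-1/4638) = -2461/13 - 25/4638 = -11414443/60294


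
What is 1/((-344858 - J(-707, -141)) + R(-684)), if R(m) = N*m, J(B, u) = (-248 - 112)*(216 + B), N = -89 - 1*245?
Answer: -1/293162 ≈ -3.4111e-6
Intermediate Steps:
N = -334 (N = -89 - 245 = -334)
J(B, u) = -77760 - 360*B (J(B, u) = -360*(216 + B) = -77760 - 360*B)
R(m) = -334*m
1/((-344858 - J(-707, -141)) + R(-684)) = 1/((-344858 - (-77760 - 360*(-707))) - 334*(-684)) = 1/((-344858 - (-77760 + 254520)) + 228456) = 1/((-344858 - 1*176760) + 228456) = 1/((-344858 - 176760) + 228456) = 1/(-521618 + 228456) = 1/(-293162) = -1/293162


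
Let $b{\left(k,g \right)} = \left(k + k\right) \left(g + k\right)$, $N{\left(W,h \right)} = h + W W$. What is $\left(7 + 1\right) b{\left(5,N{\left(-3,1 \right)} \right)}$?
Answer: $1200$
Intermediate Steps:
$N{\left(W,h \right)} = h + W^{2}$
$b{\left(k,g \right)} = 2 k \left(g + k\right)$
$\left(7 + 1\right) b{\left(5,N{\left(-3,1 \right)} \right)} = \left(7 + 1\right) 2 \cdot 5 \left(\left(1 + \left(-3\right)^{2}\right) + 5\right) = 8 \cdot 2 \cdot 5 \left(\left(1 + 9\right) + 5\right) = 8 \cdot 2 \cdot 5 \left(10 + 5\right) = 8 \cdot 2 \cdot 5 \cdot 15 = 8 \cdot 150 = 1200$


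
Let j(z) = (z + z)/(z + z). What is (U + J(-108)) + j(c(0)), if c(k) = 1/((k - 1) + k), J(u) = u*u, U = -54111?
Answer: -42446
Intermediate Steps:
J(u) = u²
c(k) = 1/(-1 + 2*k) (c(k) = 1/((-1 + k) + k) = 1/(-1 + 2*k))
j(z) = 1 (j(z) = (2*z)/((2*z)) = (2*z)*(1/(2*z)) = 1)
(U + J(-108)) + j(c(0)) = (-54111 + (-108)²) + 1 = (-54111 + 11664) + 1 = -42447 + 1 = -42446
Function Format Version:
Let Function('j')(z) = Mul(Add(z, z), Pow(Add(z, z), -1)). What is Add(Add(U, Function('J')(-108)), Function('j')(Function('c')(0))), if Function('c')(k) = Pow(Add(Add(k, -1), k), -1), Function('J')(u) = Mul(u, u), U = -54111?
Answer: -42446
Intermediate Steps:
Function('J')(u) = Pow(u, 2)
Function('c')(k) = Pow(Add(-1, Mul(2, k)), -1) (Function('c')(k) = Pow(Add(Add(-1, k), k), -1) = Pow(Add(-1, Mul(2, k)), -1))
Function('j')(z) = 1 (Function('j')(z) = Mul(Mul(2, z), Pow(Mul(2, z), -1)) = Mul(Mul(2, z), Mul(Rational(1, 2), Pow(z, -1))) = 1)
Add(Add(U, Function('J')(-108)), Function('j')(Function('c')(0))) = Add(Add(-54111, Pow(-108, 2)), 1) = Add(Add(-54111, 11664), 1) = Add(-42447, 1) = -42446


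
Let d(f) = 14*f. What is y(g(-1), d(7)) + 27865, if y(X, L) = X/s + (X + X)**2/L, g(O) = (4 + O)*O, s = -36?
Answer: 16384885/588 ≈ 27865.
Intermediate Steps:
g(O) = O*(4 + O)
y(X, L) = -X/36 + 4*X**2/L (y(X, L) = X/(-36) + (X + X)**2/L = X*(-1/36) + (2*X)**2/L = -X/36 + (4*X**2)/L = -X/36 + 4*X**2/L)
y(g(-1), d(7)) + 27865 = (-(4 - 1))*(-14*7 + 144*(-(4 - 1)))/(36*((14*7))) + 27865 = (1/36)*(-1*3)*(-1*98 + 144*(-1*3))/98 + 27865 = (1/36)*(-3)*(1/98)*(-98 + 144*(-3)) + 27865 = (1/36)*(-3)*(1/98)*(-98 - 432) + 27865 = (1/36)*(-3)*(1/98)*(-530) + 27865 = 265/588 + 27865 = 16384885/588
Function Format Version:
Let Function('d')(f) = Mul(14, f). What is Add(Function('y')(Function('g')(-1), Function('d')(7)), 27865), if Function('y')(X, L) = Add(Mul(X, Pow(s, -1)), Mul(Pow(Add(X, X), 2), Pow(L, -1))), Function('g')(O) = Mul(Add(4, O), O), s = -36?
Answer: Rational(16384885, 588) ≈ 27865.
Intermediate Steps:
Function('g')(O) = Mul(O, Add(4, O))
Function('y')(X, L) = Add(Mul(Rational(-1, 36), X), Mul(4, Pow(L, -1), Pow(X, 2))) (Function('y')(X, L) = Add(Mul(X, Pow(-36, -1)), Mul(Pow(Add(X, X), 2), Pow(L, -1))) = Add(Mul(X, Rational(-1, 36)), Mul(Pow(Mul(2, X), 2), Pow(L, -1))) = Add(Mul(Rational(-1, 36), X), Mul(Mul(4, Pow(X, 2)), Pow(L, -1))) = Add(Mul(Rational(-1, 36), X), Mul(4, Pow(L, -1), Pow(X, 2))))
Add(Function('y')(Function('g')(-1), Function('d')(7)), 27865) = Add(Mul(Rational(1, 36), Mul(-1, Add(4, -1)), Pow(Mul(14, 7), -1), Add(Mul(-1, Mul(14, 7)), Mul(144, Mul(-1, Add(4, -1))))), 27865) = Add(Mul(Rational(1, 36), Mul(-1, 3), Pow(98, -1), Add(Mul(-1, 98), Mul(144, Mul(-1, 3)))), 27865) = Add(Mul(Rational(1, 36), -3, Rational(1, 98), Add(-98, Mul(144, -3))), 27865) = Add(Mul(Rational(1, 36), -3, Rational(1, 98), Add(-98, -432)), 27865) = Add(Mul(Rational(1, 36), -3, Rational(1, 98), -530), 27865) = Add(Rational(265, 588), 27865) = Rational(16384885, 588)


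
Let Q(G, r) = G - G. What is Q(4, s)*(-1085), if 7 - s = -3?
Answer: 0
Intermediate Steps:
s = 10 (s = 7 - 1*(-3) = 7 + 3 = 10)
Q(G, r) = 0
Q(4, s)*(-1085) = 0*(-1085) = 0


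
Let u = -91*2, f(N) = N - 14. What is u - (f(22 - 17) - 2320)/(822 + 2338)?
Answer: -572791/3160 ≈ -181.26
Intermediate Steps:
f(N) = -14 + N
u = -182
u - (f(22 - 17) - 2320)/(822 + 2338) = -182 - ((-14 + (22 - 17)) - 2320)/(822 + 2338) = -182 - ((-14 + 5) - 2320)/3160 = -182 - (-9 - 2320)/3160 = -182 - (-2329)/3160 = -182 - 1*(-2329/3160) = -182 + 2329/3160 = -572791/3160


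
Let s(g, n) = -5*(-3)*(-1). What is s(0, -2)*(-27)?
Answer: 405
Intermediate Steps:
s(g, n) = -15 (s(g, n) = 15*(-1) = -15)
s(0, -2)*(-27) = -15*(-27) = 405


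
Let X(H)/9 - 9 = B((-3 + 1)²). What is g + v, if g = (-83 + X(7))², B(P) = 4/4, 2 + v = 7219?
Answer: 7266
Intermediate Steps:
v = 7217 (v = -2 + 7219 = 7217)
B(P) = 1 (B(P) = 4*(¼) = 1)
X(H) = 90 (X(H) = 81 + 9*1 = 81 + 9 = 90)
g = 49 (g = (-83 + 90)² = 7² = 49)
g + v = 49 + 7217 = 7266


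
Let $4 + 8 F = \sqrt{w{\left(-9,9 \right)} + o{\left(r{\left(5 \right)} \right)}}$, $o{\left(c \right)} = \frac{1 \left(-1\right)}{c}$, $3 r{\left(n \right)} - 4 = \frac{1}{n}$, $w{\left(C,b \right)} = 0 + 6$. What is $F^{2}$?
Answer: $\frac{\left(28 - \sqrt{259}\right)^{2}}{3136} \approx 0.045206$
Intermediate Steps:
$w{\left(C,b \right)} = 6$
$r{\left(n \right)} = \frac{4}{3} + \frac{1}{3 n}$
$o{\left(c \right)} = - \frac{1}{c}$
$F = - \frac{1}{2} + \frac{\sqrt{259}}{56}$ ($F = - \frac{1}{2} + \frac{\sqrt{6 - \frac{1}{\frac{1}{3} \cdot \frac{1}{5} \left(1 + 4 \cdot 5\right)}}}{8} = - \frac{1}{2} + \frac{\sqrt{6 - \frac{1}{\frac{1}{3} \cdot \frac{1}{5} \left(1 + 20\right)}}}{8} = - \frac{1}{2} + \frac{\sqrt{6 - \frac{1}{\frac{1}{3} \cdot \frac{1}{5} \cdot 21}}}{8} = - \frac{1}{2} + \frac{\sqrt{6 - \frac{1}{\frac{7}{5}}}}{8} = - \frac{1}{2} + \frac{\sqrt{6 - \frac{5}{7}}}{8} = - \frac{1}{2} + \frac{\sqrt{\frac{37}{7}}}{8} = - \frac{1}{2} + \frac{\frac{1}{7} \sqrt{259}}{8} = - \frac{1}{2} + \frac{\sqrt{259}}{56} \approx -0.21262$)
$F^{2} = \left(- \frac{1}{2} + \frac{\sqrt{259}}{56}\right)^{2}$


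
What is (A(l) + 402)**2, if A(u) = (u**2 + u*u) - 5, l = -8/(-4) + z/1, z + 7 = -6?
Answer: 408321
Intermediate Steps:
z = -13 (z = -7 - 6 = -13)
l = -11 (l = -8/(-4) - 13/1 = -8*(-1/4) - 13*1 = 2 - 13 = -11)
A(u) = -5 + 2*u**2 (A(u) = (u**2 + u**2) - 5 = 2*u**2 - 5 = -5 + 2*u**2)
(A(l) + 402)**2 = ((-5 + 2*(-11)**2) + 402)**2 = ((-5 + 2*121) + 402)**2 = ((-5 + 242) + 402)**2 = (237 + 402)**2 = 639**2 = 408321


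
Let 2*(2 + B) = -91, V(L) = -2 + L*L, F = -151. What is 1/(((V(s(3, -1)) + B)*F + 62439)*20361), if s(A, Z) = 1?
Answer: 2/2840868525 ≈ 7.0401e-10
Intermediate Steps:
V(L) = -2 + L²
B = -95/2 (B = -2 + (½)*(-91) = -2 - 91/2 = -95/2 ≈ -47.500)
1/(((V(s(3, -1)) + B)*F + 62439)*20361) = 1/((((-2 + 1²) - 95/2)*(-151) + 62439)*20361) = (1/20361)/(((-2 + 1) - 95/2)*(-151) + 62439) = (1/20361)/((-1 - 95/2)*(-151) + 62439) = (1/20361)/(-97/2*(-151) + 62439) = (1/20361)/(14647/2 + 62439) = (1/20361)/(139525/2) = (2/139525)*(1/20361) = 2/2840868525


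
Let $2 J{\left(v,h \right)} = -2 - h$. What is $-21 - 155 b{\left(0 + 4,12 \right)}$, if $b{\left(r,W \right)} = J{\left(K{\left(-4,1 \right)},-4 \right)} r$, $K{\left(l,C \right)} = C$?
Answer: $-641$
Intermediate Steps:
$J{\left(v,h \right)} = -1 - \frac{h}{2}$ ($J{\left(v,h \right)} = \frac{-2 - h}{2} = -1 - \frac{h}{2}$)
$b{\left(r,W \right)} = r$ ($b{\left(r,W \right)} = \left(-1 - -2\right) r = \left(-1 + 2\right) r = 1 r = r$)
$-21 - 155 b{\left(0 + 4,12 \right)} = -21 - 155 \left(0 + 4\right) = -21 - 620 = -641$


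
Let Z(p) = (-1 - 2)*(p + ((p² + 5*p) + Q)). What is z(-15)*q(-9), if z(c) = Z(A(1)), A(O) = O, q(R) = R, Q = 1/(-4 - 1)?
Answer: 918/5 ≈ 183.60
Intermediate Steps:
Q = -⅕ (Q = 1/(-5) = -⅕ ≈ -0.20000)
Z(p) = ⅗ - 18*p - 3*p² (Z(p) = (-1 - 2)*(p + ((p² + 5*p) - ⅕)) = -3*(p + (-⅕ + p² + 5*p)) = -3*(-⅕ + p² + 6*p) = ⅗ - 18*p - 3*p²)
z(c) = -102/5 (z(c) = ⅗ - 18*1 - 3*1² = ⅗ - 18 - 3*1 = ⅗ - 18 - 3 = -102/5)
z(-15)*q(-9) = -102/5*(-9) = 918/5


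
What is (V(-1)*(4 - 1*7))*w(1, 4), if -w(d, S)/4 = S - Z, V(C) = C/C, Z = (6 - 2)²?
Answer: -144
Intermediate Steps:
Z = 16 (Z = 4² = 16)
V(C) = 1
w(d, S) = 64 - 4*S (w(d, S) = -4*(S - 1*16) = -4*(S - 16) = -4*(-16 + S) = 64 - 4*S)
(V(-1)*(4 - 1*7))*w(1, 4) = (1*(4 - 1*7))*(64 - 4*4) = (1*(4 - 7))*(64 - 16) = (1*(-3))*48 = -3*48 = -144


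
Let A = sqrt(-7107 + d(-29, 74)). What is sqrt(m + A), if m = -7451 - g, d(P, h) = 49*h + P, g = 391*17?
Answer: sqrt(-14098 + 3*I*sqrt(390)) ≈ 0.2495 + 118.74*I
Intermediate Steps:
g = 6647
d(P, h) = P + 49*h
m = -14098 (m = -7451 - 1*6647 = -7451 - 6647 = -14098)
A = 3*I*sqrt(390) (A = sqrt(-7107 + (-29 + 49*74)) = sqrt(-7107 + (-29 + 3626)) = sqrt(-7107 + 3597) = sqrt(-3510) = 3*I*sqrt(390) ≈ 59.245*I)
sqrt(m + A) = sqrt(-14098 + 3*I*sqrt(390))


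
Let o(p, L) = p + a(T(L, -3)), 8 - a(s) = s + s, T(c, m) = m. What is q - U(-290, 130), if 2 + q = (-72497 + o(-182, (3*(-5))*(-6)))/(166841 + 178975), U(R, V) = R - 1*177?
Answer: 160731775/345816 ≈ 464.79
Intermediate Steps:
U(R, V) = -177 + R (U(R, V) = R - 177 = -177 + R)
a(s) = 8 - 2*s (a(s) = 8 - (s + s) = 8 - 2*s)
o(p, L) = 14 + p (o(p, L) = p + (8 - 2*(-3)) = p + (8 + 6) = p + 14 = 14 + p)
q = -764297/345816 (q = -2 + (-72497 + (14 - 182))/(166841 + 178975) = -2 + (-72497 - 168)/345816 = -2 - 72665*1/345816 = -2 - 72665/345816 = -764297/345816 ≈ -2.2101)
q - U(-290, 130) = -764297/345816 - (-177 - 290) = -764297/345816 - 1*(-467) = -764297/345816 + 467 = 160731775/345816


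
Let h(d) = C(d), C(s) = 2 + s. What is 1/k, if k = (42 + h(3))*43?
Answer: 1/2021 ≈ 0.00049480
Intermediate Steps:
h(d) = 2 + d
k = 2021 (k = (42 + (2 + 3))*43 = (42 + 5)*43 = 47*43 = 2021)
1/k = 1/2021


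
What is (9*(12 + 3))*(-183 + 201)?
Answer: 2430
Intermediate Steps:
(9*(12 + 3))*(-183 + 201) = (9*15)*18 = 135*18 = 2430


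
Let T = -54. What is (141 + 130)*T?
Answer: -14634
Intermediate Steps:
(141 + 130)*T = (141 + 130)*(-54) = 271*(-54) = -14634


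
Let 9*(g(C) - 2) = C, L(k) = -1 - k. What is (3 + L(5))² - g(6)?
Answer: 19/3 ≈ 6.3333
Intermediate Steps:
g(C) = 2 + C/9
(3 + L(5))² - g(6) = (3 + (-1 - 1*5))² - (2 + (⅑)*6) = (3 + (-1 - 5))² - (2 + ⅔) = (3 - 6)² - 1*8/3 = (-3)² - 8/3 = 9 - 8/3 = 19/3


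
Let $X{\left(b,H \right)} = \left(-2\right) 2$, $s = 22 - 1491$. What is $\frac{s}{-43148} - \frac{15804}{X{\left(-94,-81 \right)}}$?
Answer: $\frac{170479217}{43148} \approx 3951.0$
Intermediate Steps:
$s = -1469$ ($s = 22 - 1491 = -1469$)
$X{\left(b,H \right)} = -4$
$\frac{s}{-43148} - \frac{15804}{X{\left(-94,-81 \right)}} = - \frac{1469}{-43148} - \frac{15804}{-4} = \left(-1469\right) \left(- \frac{1}{43148}\right) - -3951 = \frac{1469}{43148} + 3951 = \frac{170479217}{43148}$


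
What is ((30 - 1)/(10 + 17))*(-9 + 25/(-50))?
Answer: -551/54 ≈ -10.204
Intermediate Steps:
((30 - 1)/(10 + 17))*(-9 + 25/(-50)) = (29/27)*(-9 + 25*(-1/50)) = (29*(1/27))*(-9 - ½) = (29/27)*(-19/2) = -551/54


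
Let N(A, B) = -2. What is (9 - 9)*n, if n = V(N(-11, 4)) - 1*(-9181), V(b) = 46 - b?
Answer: 0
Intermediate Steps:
n = 9229 (n = (46 - 1*(-2)) - 1*(-9181) = (46 + 2) + 9181 = 48 + 9181 = 9229)
(9 - 9)*n = (9 - 9)*9229 = 0*9229 = 0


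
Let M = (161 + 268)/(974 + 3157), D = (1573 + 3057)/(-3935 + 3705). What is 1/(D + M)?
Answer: -31671/634262 ≈ -0.049934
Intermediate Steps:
D = -463/23 (D = 4630/(-230) = 4630*(-1/230) = -463/23 ≈ -20.130)
M = 143/1377 (M = 429/4131 = 429*(1/4131) = 143/1377 ≈ 0.10385)
1/(D + M) = 1/(-463/23 + 143/1377) = 1/(-634262/31671) = -31671/634262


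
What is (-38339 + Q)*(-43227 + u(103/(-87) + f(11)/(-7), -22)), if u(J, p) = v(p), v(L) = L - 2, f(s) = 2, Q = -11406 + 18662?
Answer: 1344370833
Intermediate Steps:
Q = 7256
v(L) = -2 + L
u(J, p) = -2 + p
(-38339 + Q)*(-43227 + u(103/(-87) + f(11)/(-7), -22)) = (-38339 + 7256)*(-43227 + (-2 - 22)) = -31083*(-43227 - 24) = -31083*(-43251) = 1344370833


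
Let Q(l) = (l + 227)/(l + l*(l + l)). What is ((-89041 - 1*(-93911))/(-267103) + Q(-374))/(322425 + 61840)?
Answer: -466611667/9558297519556170 ≈ -4.8817e-8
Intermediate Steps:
Q(l) = (227 + l)/(l + 2*l**2) (Q(l) = (227 + l)/(l + l*(2*l)) = (227 + l)/(l + 2*l**2))
((-89041 - 1*(-93911))/(-267103) + Q(-374))/(322425 + 61840) = ((-89041 - 1*(-93911))/(-267103) + (227 - 374)/((-374)*(1 + 2*(-374))))/(322425 + 61840) = ((-89041 + 93911)*(-1/267103) - 1/374*(-147)/(1 - 748))/384265 = (4870*(-1/267103) - 1/374*(-147)/(-747))*(1/384265) = (-4870/267103 - 1/374*(-1/747)*(-147))*(1/384265) = (-4870/267103 - 49/93126)*(1/384265) = -466611667/24874233978*1/384265 = -466611667/9558297519556170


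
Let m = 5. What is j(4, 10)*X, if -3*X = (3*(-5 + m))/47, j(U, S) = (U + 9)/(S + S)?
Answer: 0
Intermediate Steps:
j(U, S) = (9 + U)/(2*S) (j(U, S) = (9 + U)/((2*S)) = (9 + U)*(1/(2*S)) = (9 + U)/(2*S))
X = 0 (X = -3*(-5 + 5)/(3*47) = -3*0/(3*47) = -0/47 = -1/3*0 = 0)
j(4, 10)*X = ((1/2)*(9 + 4)/10)*0 = ((1/2)*(1/10)*13)*0 = (13/20)*0 = 0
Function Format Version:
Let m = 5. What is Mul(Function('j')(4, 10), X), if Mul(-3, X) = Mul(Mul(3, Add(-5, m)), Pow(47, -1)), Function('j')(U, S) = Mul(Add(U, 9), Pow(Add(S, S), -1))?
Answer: 0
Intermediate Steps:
Function('j')(U, S) = Mul(Rational(1, 2), Pow(S, -1), Add(9, U)) (Function('j')(U, S) = Mul(Add(9, U), Pow(Mul(2, S), -1)) = Mul(Add(9, U), Mul(Rational(1, 2), Pow(S, -1))) = Mul(Rational(1, 2), Pow(S, -1), Add(9, U)))
X = 0 (X = Mul(Rational(-1, 3), Mul(Mul(3, Add(-5, 5)), Pow(47, -1))) = Mul(Rational(-1, 3), Mul(Mul(3, 0), Rational(1, 47))) = Mul(Rational(-1, 3), Mul(0, Rational(1, 47))) = Mul(Rational(-1, 3), 0) = 0)
Mul(Function('j')(4, 10), X) = Mul(Mul(Rational(1, 2), Pow(10, -1), Add(9, 4)), 0) = Mul(Mul(Rational(1, 2), Rational(1, 10), 13), 0) = Mul(Rational(13, 20), 0) = 0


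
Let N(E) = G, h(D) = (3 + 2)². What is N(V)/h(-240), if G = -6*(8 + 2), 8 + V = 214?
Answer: -12/5 ≈ -2.4000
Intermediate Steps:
V = 206 (V = -8 + 214 = 206)
G = -60 (G = -6*10 = -60)
h(D) = 25 (h(D) = 5² = 25)
N(E) = -60
N(V)/h(-240) = -60/25 = -60*1/25 = -12/5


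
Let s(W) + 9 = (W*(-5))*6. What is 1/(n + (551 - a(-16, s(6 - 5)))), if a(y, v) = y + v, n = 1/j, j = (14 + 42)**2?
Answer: 3136/1900417 ≈ 0.0016502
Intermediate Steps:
s(W) = -9 - 30*W (s(W) = -9 + (W*(-5))*6 = -9 - 5*W*6 = -9 - 30*W)
j = 3136 (j = 56**2 = 3136)
n = 1/3136 ≈ 0.00031888
a(y, v) = v + y
1/(n + (551 - a(-16, s(6 - 5)))) = 1/(1/3136 + (551 - ((-9 - 30*(6 - 5)) - 16))) = 1/(1/3136 + (551 - ((-9 - 30*1) - 16))) = 1/(1/3136 + (551 - ((-9 - 30) - 16))) = 1/(1/3136 + (551 - (-39 - 16))) = 1/(1/3136 + (551 - 1*(-55))) = 1/(1/3136 + (551 + 55)) = 1/(1/3136 + 606) = 1/(1900417/3136) = 3136/1900417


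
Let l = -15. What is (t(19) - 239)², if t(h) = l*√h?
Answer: 61396 + 7170*√19 ≈ 92649.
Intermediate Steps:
t(h) = -15*√h
(t(19) - 239)² = (-15*√19 - 239)² = (-239 - 15*√19)²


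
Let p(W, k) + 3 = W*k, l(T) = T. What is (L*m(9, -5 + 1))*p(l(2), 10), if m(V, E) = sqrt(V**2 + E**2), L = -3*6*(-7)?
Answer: 2142*sqrt(97) ≈ 21096.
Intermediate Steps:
L = 126 (L = -18*(-7) = 126)
p(W, k) = -3 + W*k
m(V, E) = sqrt(E**2 + V**2)
(L*m(9, -5 + 1))*p(l(2), 10) = (126*sqrt((-5 + 1)**2 + 9**2))*(-3 + 2*10) = (126*sqrt((-4)**2 + 81))*(-3 + 20) = (126*sqrt(16 + 81))*17 = (126*sqrt(97))*17 = 2142*sqrt(97)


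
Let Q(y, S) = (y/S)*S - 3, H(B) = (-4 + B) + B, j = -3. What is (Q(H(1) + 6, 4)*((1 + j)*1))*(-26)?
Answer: 52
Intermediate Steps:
H(B) = -4 + 2*B
Q(y, S) = -3 + y (Q(y, S) = (y/S)*S - 3 = y - 3 = -3 + y)
(Q(H(1) + 6, 4)*((1 + j)*1))*(-26) = ((-3 + ((-4 + 2*1) + 6))*((1 - 3)*1))*(-26) = ((-3 + ((-4 + 2) + 6))*(-2*1))*(-26) = ((-3 + (-2 + 6))*(-2))*(-26) = ((-3 + 4)*(-2))*(-26) = (1*(-2))*(-26) = -2*(-26) = 52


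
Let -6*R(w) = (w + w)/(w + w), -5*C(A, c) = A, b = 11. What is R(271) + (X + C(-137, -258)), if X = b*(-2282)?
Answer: -752243/30 ≈ -25075.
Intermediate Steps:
C(A, c) = -A/5
X = -25102 (X = 11*(-2282) = -25102)
R(w) = -⅙ (R(w) = -(w + w)/(6*(w + w)) = -2*w/(6*(2*w)) = -2*w*1/(2*w)/6 = -⅙*1 = -⅙)
R(271) + (X + C(-137, -258)) = -⅙ + (-25102 - ⅕*(-137)) = -⅙ + (-25102 + 137/5) = -⅙ - 125373/5 = -752243/30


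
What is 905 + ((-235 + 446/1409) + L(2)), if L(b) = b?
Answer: 947294/1409 ≈ 672.32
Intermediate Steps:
905 + ((-235 + 446/1409) + L(2)) = 905 + ((-235 + 446/1409) + 2) = 905 + (-330669/1409 + 2) = 905 - 327851/1409 = 947294/1409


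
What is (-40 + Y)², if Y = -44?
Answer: 7056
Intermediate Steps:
(-40 + Y)² = (-40 - 44)² = (-84)² = 7056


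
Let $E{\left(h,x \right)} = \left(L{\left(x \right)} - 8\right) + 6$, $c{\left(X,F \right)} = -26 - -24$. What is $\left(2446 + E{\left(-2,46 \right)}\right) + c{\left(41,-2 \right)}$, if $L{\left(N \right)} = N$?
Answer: $2488$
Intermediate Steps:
$c{\left(X,F \right)} = -2$ ($c{\left(X,F \right)} = -26 + 24 = -2$)
$E{\left(h,x \right)} = -2 + x$ ($E{\left(h,x \right)} = \left(x - 8\right) + 6 = \left(-8 + x\right) + 6 = -2 + x$)
$\left(2446 + E{\left(-2,46 \right)}\right) + c{\left(41,-2 \right)} = \left(2446 + \left(-2 + 46\right)\right) - 2 = \left(2446 + 44\right) - 2 = 2490 - 2 = 2488$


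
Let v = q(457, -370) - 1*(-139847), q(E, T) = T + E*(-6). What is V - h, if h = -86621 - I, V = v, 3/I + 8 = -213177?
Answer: 47616148857/213185 ≈ 2.2336e+5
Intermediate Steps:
q(E, T) = T - 6*E
I = -3/213185 (I = 3/(-8 - 213177) = 3/(-213185) = 3*(-1/213185) = -3/213185 ≈ -1.4072e-5)
v = 136735 (v = (-370 - 6*457) - 1*(-139847) = (-370 - 2742) + 139847 = -3112 + 139847 = 136735)
V = 136735
h = -18466297882/213185 (h = -86621 - 1*(-3/213185) = -86621 + 3/213185 = -18466297882/213185 ≈ -86621.)
V - h = 136735 - 1*(-18466297882/213185) = 136735 + 18466297882/213185 = 47616148857/213185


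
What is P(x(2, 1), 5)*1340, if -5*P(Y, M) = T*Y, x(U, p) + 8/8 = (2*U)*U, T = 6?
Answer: -11256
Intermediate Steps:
x(U, p) = -1 + 2*U² (x(U, p) = -1 + (2*U)*U = -1 + 2*U²)
P(Y, M) = -6*Y/5
P(x(2, 1), 5)*1340 = -6*(-1 + 2*2²)/5*1340 = -6*(-1 + 2*4)/5*1340 = -6*(-1 + 8)/5*1340 = -6/5*7*1340 = -42/5*1340 = -11256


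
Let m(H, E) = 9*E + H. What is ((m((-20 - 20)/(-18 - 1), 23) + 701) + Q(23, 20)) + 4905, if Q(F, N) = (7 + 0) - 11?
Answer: 110411/19 ≈ 5811.1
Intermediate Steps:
Q(F, N) = -4 (Q(F, N) = 7 - 11 = -4)
m(H, E) = H + 9*E
((m((-20 - 20)/(-18 - 1), 23) + 701) + Q(23, 20)) + 4905 = ((((-20 - 20)/(-18 - 1) + 9*23) + 701) - 4) + 4905 = (((-40/(-19) + 207) + 701) - 4) + 4905 = (((-40*(-1/19) + 207) + 701) - 4) + 4905 = (((40/19 + 207) + 701) - 4) + 4905 = ((3973/19 + 701) - 4) + 4905 = (17292/19 - 4) + 4905 = 17216/19 + 4905 = 110411/19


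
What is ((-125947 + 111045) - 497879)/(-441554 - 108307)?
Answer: 170927/183287 ≈ 0.93256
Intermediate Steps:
((-125947 + 111045) - 497879)/(-441554 - 108307) = (-14902 - 497879)/(-549861) = -512781*(-1/549861) = 170927/183287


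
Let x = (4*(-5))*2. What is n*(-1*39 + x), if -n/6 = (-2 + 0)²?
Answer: 1896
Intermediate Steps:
x = -40 (x = -20*2 = -40)
n = -24 (n = -6*(-2 + 0)² = -6*(-2)² = -6*4 = -24)
n*(-1*39 + x) = -24*(-1*39 - 40) = -24*(-39 - 40) = -24*(-79) = 1896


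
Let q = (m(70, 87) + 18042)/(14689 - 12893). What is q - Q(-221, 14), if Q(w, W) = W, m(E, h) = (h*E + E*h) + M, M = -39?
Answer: 5039/1796 ≈ 2.8057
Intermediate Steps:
m(E, h) = -39 + 2*E*h (m(E, h) = (h*E + E*h) - 39 = (E*h + E*h) - 39 = 2*E*h - 39 = -39 + 2*E*h)
q = 30183/1796 (q = ((-39 + 2*70*87) + 18042)/(14689 - 12893) = ((-39 + 12180) + 18042)/1796 = (12141 + 18042)*(1/1796) = 30183*(1/1796) = 30183/1796 ≈ 16.806)
q - Q(-221, 14) = 30183/1796 - 1*14 = 30183/1796 - 14 = 5039/1796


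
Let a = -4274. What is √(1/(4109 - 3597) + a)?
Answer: 3*I*√486286/32 ≈ 65.376*I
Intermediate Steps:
√(1/(4109 - 3597) + a) = √(1/(4109 - 3597) - 4274) = √(1/512 - 4274) = √(-2188287/512) = 3*I*√486286/32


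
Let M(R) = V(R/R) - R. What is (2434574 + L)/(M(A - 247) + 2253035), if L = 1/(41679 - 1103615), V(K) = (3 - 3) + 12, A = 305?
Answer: 2585361775263/2392530126704 ≈ 1.0806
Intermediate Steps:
V(K) = 12 (V(K) = 0 + 12 = 12)
L = -1/1061936 (L = 1/(-1061936) = -1/1061936 ≈ -9.4168e-7)
M(R) = 12 - R
(2434574 + L)/(M(A - 247) + 2253035) = (2434574 - 1/1061936)/((12 - (305 - 247)) + 2253035) = 2585361775263/(1061936*((12 - 1*58) + 2253035)) = 2585361775263/(1061936*((12 - 58) + 2253035)) = 2585361775263/(1061936*(-46 + 2253035)) = (2585361775263/1061936)/2252989 = (2585361775263/1061936)*(1/2252989) = 2585361775263/2392530126704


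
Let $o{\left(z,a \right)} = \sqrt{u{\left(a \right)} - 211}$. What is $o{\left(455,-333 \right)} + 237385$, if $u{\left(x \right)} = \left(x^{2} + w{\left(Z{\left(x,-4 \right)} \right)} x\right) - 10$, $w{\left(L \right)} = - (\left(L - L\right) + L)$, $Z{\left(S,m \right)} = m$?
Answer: $237385 + 2 \sqrt{27334} \approx 2.3772 \cdot 10^{5}$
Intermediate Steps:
$w{\left(L \right)} = - L$ ($w{\left(L \right)} = - (0 + L) = - L$)
$u{\left(x \right)} = -10 + x^{2} + 4 x$ ($u{\left(x \right)} = \left(x^{2} + \left(-1\right) \left(-4\right) x\right) - 10 = \left(x^{2} + 4 x\right) - 10 = -10 + x^{2} + 4 x$)
$o{\left(z,a \right)} = \sqrt{-221 + a^{2} + 4 a}$ ($o{\left(z,a \right)} = \sqrt{\left(-10 + a^{2} + 4 a\right) - 211} = \sqrt{-221 + a^{2} + 4 a}$)
$o{\left(455,-333 \right)} + 237385 = \sqrt{-221 + \left(-333\right)^{2} + 4 \left(-333\right)} + 237385 = \sqrt{-221 + 110889 - 1332} + 237385 = \sqrt{109336} + 237385 = 2 \sqrt{27334} + 237385 = 237385 + 2 \sqrt{27334}$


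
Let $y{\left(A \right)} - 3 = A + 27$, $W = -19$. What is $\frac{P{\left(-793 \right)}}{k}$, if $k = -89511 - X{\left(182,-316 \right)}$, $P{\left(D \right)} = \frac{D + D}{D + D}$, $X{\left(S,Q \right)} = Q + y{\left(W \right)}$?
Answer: $- \frac{1}{89206} \approx -1.121 \cdot 10^{-5}$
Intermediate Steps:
$y{\left(A \right)} = 30 + A$ ($y{\left(A \right)} = 3 + \left(A + 27\right) = 3 + \left(27 + A\right) = 30 + A$)
$X{\left(S,Q \right)} = 11 + Q$ ($X{\left(S,Q \right)} = Q + \left(30 - 19\right) = Q + 11 = 11 + Q$)
$P{\left(D \right)} = 1$ ($P{\left(D \right)} = \frac{2 D}{2 D} = 2 D \frac{1}{2 D} = 1$)
$k = -89206$ ($k = -89511 - \left(11 - 316\right) = -89511 - -305 = -89511 + 305 = -89206$)
$\frac{P{\left(-793 \right)}}{k} = 1 \frac{1}{-89206} = 1 \left(- \frac{1}{89206}\right) = - \frac{1}{89206}$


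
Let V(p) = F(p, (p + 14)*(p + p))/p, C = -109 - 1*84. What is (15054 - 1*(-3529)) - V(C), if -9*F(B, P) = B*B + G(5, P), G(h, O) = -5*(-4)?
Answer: 3582378/193 ≈ 18562.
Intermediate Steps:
G(h, O) = 20
C = -193 (C = -109 - 84 = -193)
F(B, P) = -20/9 - B²/9 (F(B, P) = -(B*B + 20)/9 = -(B² + 20)/9 = -(20 + B²)/9 = -20/9 - B²/9)
V(p) = (-20/9 - p²/9)/p
(15054 - 1*(-3529)) - V(C) = (15054 - 1*(-3529)) - (-20 - 1*(-193)²)/(9*(-193)) = (15054 + 3529) - (-1)*(-20 - 1*37249)/(9*193) = 18583 - (-1)*(-20 - 37249)/(9*193) = 18583 - (-1)*(-37269)/(9*193) = 18583 - 1*4141/193 = 18583 - 4141/193 = 3582378/193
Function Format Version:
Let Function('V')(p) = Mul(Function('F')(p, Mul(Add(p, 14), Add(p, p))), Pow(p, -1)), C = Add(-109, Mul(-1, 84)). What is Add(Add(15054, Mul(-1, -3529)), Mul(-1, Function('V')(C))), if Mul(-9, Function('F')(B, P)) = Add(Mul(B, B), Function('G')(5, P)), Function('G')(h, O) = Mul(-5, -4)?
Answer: Rational(3582378, 193) ≈ 18562.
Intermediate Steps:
Function('G')(h, O) = 20
C = -193 (C = Add(-109, -84) = -193)
Function('F')(B, P) = Add(Rational(-20, 9), Mul(Rational(-1, 9), Pow(B, 2))) (Function('F')(B, P) = Mul(Rational(-1, 9), Add(Mul(B, B), 20)) = Mul(Rational(-1, 9), Add(Pow(B, 2), 20)) = Mul(Rational(-1, 9), Add(20, Pow(B, 2))) = Add(Rational(-20, 9), Mul(Rational(-1, 9), Pow(B, 2))))
Function('V')(p) = Mul(Pow(p, -1), Add(Rational(-20, 9), Mul(Rational(-1, 9), Pow(p, 2)))) (Function('V')(p) = Mul(Add(Rational(-20, 9), Mul(Rational(-1, 9), Pow(p, 2))), Pow(p, -1)) = Mul(Pow(p, -1), Add(Rational(-20, 9), Mul(Rational(-1, 9), Pow(p, 2)))))
Add(Add(15054, Mul(-1, -3529)), Mul(-1, Function('V')(C))) = Add(Add(15054, Mul(-1, -3529)), Mul(-1, Mul(Rational(1, 9), Pow(-193, -1), Add(-20, Mul(-1, Pow(-193, 2)))))) = Add(Add(15054, 3529), Mul(-1, Mul(Rational(1, 9), Rational(-1, 193), Add(-20, Mul(-1, 37249))))) = Add(18583, Mul(-1, Mul(Rational(1, 9), Rational(-1, 193), Add(-20, -37249)))) = Add(18583, Mul(-1, Mul(Rational(1, 9), Rational(-1, 193), -37269))) = Add(18583, Mul(-1, Rational(4141, 193))) = Add(18583, Rational(-4141, 193)) = Rational(3582378, 193)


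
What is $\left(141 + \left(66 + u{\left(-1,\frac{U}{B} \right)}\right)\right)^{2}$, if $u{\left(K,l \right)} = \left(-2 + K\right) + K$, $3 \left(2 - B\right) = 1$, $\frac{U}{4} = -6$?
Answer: $41209$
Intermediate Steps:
$U = -24$ ($U = 4 \left(-6\right) = -24$)
$B = \frac{5}{3}$ ($B = 2 - \frac{1}{3} = \frac{5}{3} \approx 1.6667$)
$u{\left(K,l \right)} = -2 + 2 K$
$\left(141 + \left(66 + u{\left(-1,\frac{U}{B} \right)}\right)\right)^{2} = \left(141 + \left(66 + \left(-2 + 2 \left(-1\right)\right)\right)\right)^{2} = \left(141 + \left(66 - 4\right)\right)^{2} = \left(141 + 62\right)^{2} = 203^{2} = 41209$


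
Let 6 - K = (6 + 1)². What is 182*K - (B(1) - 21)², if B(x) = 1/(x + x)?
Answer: -32985/4 ≈ -8246.3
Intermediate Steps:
B(x) = 1/(2*x)
K = -43 (K = 6 - (6 + 1)² = 6 - 1*7² = 6 - 1*49 = 6 - 49 = -43)
182*K - (B(1) - 21)² = 182*(-43) - ((½)/1 - 21)² = -7826 - ((½)*1 - 21)² = -7826 - (½ - 21)² = -7826 - (-41/2)² = -7826 - 1*1681/4 = -7826 - 1681/4 = -32985/4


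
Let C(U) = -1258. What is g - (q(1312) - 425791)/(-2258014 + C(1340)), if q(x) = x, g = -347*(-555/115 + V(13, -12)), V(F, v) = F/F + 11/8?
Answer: 5523299782/6495407 ≈ 850.34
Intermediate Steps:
V(F, v) = 19/8 (V(F, v) = 1 + 11*(⅛) = 1 + 11/8 = 19/8)
g = 156497/184 (g = -347*(-555/115 + 19/8) = -347*(-555*1/115 + 19/8) = -347*(-111/23 + 19/8) = -347*(-451/184) = 156497/184 ≈ 850.53)
g - (q(1312) - 425791)/(-2258014 + C(1340)) = 156497/184 - (1312 - 425791)/(-2258014 - 1258) = 156497/184 - (-424479)/(-2259272) = 156497/184 - (-424479)*(-1)/2259272 = 156497/184 - 1*424479/2259272 = 156497/184 - 424479/2259272 = 5523299782/6495407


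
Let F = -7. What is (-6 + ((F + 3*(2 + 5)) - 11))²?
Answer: 9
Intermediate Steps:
(-6 + ((F + 3*(2 + 5)) - 11))² = (-6 + ((-7 + 3*(2 + 5)) - 11))² = (-6 + ((-7 + 3*7) - 11))² = (-6 + ((-7 + 21) - 11))² = (-6 + (14 - 11))² = (-6 + 3)² = (-3)² = 9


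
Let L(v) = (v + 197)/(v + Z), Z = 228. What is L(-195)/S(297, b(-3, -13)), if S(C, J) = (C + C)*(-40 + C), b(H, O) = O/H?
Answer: 1/2518857 ≈ 3.9701e-7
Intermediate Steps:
L(v) = (197 + v)/(228 + v) (L(v) = (v + 197)/(v + 228) = (197 + v)/(228 + v))
S(C, J) = 2*C*(-40 + C) (S(C, J) = (2*C)*(-40 + C) = 2*C*(-40 + C))
L(-195)/S(297, b(-3, -13)) = ((197 - 195)/(228 - 195))/((2*297*(-40 + 297))) = (2/33)/((2*297*257)) = ((1/33)*2)/152658 = (2/33)*(1/152658) = 1/2518857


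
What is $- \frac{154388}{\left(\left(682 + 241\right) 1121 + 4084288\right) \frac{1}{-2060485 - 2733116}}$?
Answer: $\frac{56928805476}{393767} \approx 1.4457 \cdot 10^{5}$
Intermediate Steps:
$- \frac{154388}{\left(\left(682 + 241\right) 1121 + 4084288\right) \frac{1}{-2060485 - 2733116}} = - \frac{154388}{\left(923 \cdot 1121 + 4084288\right) \frac{1}{-4793601}} = - \frac{154388}{\left(1034683 + 4084288\right) \left(- \frac{1}{4793601}\right)} = - \frac{154388}{5118971 \left(- \frac{1}{4793601}\right)} = - \frac{154388}{- \frac{5118971}{4793601}} = \left(-154388\right) \left(- \frac{4793601}{5118971}\right) = \frac{56928805476}{393767}$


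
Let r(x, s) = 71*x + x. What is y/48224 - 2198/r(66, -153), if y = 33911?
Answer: 313345/1302048 ≈ 0.24066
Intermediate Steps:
r(x, s) = 72*x
y/48224 - 2198/r(66, -153) = 33911/48224 - 2198/(72*66) = 33911*(1/48224) - 2198/4752 = 33911/48224 - 2198*1/4752 = 33911/48224 - 1099/2376 = 313345/1302048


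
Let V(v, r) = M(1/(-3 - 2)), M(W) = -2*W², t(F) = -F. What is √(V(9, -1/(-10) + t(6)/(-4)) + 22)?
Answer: 2*√137/5 ≈ 4.6819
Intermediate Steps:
V(v, r) = -2/25 (V(v, r) = -2/(-3 - 2)² = -2*(1/(-5))² = -2*(-⅕)² = -2*1/25 = -2/25)
√(V(9, -1/(-10) + t(6)/(-4)) + 22) = √(-2/25 + 22) = √(548/25) = 2*√137/5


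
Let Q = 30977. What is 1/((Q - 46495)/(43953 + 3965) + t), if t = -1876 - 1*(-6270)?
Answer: 23959/105268087 ≈ 0.00022760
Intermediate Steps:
t = 4394 (t = -1876 + 6270 = 4394)
1/((Q - 46495)/(43953 + 3965) + t) = 1/((30977 - 46495)/(43953 + 3965) + 4394) = 1/(-15518/47918 + 4394) = 1/(-15518*1/47918 + 4394) = 1/(-7759/23959 + 4394) = 1/(105268087/23959) = 23959/105268087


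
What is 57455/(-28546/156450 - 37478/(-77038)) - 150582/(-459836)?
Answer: 2843112825280070847/15044464068556 ≈ 1.8898e+5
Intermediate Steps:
57455/(-28546/156450 - 37478/(-77038)) - 150582/(-459836) = 57455/(-28546*1/156450 - 37478*(-1/77038)) - 150582*(-1/459836) = 57455/(-2039/11175 + 18739/38519) + 75291/229918 = 57455/(130868084/430449825) + 75291/229918 = 57455*(430449825/130868084) + 75291/229918 = 24731494695375/130868084 + 75291/229918 = 2843112825280070847/15044464068556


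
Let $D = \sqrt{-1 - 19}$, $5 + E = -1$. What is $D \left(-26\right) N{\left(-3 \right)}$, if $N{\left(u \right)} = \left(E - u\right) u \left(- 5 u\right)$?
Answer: $- 7020 i \sqrt{5} \approx - 15697.0 i$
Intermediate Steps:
$E = -6$ ($E = -5 - 1 = -6$)
$N{\left(u \right)} = - 5 u^{2} \left(-6 - u\right)$ ($N{\left(u \right)} = \left(-6 - u\right) u \left(- 5 u\right) = u \left(-6 - u\right) \left(- 5 u\right) = - 5 u^{2} \left(-6 - u\right)$)
$D = 2 i \sqrt{5}$ ($D = \sqrt{-20} = 2 i \sqrt{5} \approx 4.4721 i$)
$D \left(-26\right) N{\left(-3 \right)} = 2 i \sqrt{5} \left(-26\right) 5 \left(-3\right)^{2} \left(6 - 3\right) = - 52 i \sqrt{5} \cdot 5 \cdot 9 \cdot 3 = - 52 i \sqrt{5} \cdot 135 = - 7020 i \sqrt{5}$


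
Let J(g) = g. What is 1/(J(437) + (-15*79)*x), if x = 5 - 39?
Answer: 1/40727 ≈ 2.4554e-5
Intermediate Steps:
x = -34
1/(J(437) + (-15*79)*x) = 1/(437 - 15*79*(-34)) = 1/(437 - 1185*(-34)) = 1/(437 + 40290) = 1/40727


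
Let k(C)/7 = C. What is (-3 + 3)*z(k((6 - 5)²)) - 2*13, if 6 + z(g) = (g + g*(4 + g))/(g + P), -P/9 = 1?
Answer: -26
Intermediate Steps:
P = -9 (P = -9*1 = -9)
k(C) = 7*C
z(g) = -6 + (g + g*(4 + g))/(-9 + g) (z(g) = -6 + (g + g*(4 + g))/(g - 9) = -6 + (g + g*(4 + g))/(-9 + g))
(-3 + 3)*z(k((6 - 5)²)) - 2*13 = (-3 + 3)*((54 + (7*(6 - 5)²)² - 7*(6 - 5)²)/(-9 + 7*(6 - 5)²)) - 2*13 = 0*((54 + (7*1²)² - 7*1²)/(-9 + 7*1²)) - 26 = 0*((54 + (7*1)² - 7)/(-9 + 7*1)) - 26 = 0*((54 + 7² - 1*7)/(-9 + 7)) - 26 = 0*((54 + 49 - 7)/(-2)) - 26 = 0*(-½*96) - 26 = 0*(-48) - 26 = 0 - 26 = -26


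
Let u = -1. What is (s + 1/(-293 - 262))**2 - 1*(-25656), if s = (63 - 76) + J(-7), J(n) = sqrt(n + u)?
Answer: 7952295856/308025 - 28864*I*sqrt(2)/555 ≈ 25817.0 - 73.549*I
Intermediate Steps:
J(n) = sqrt(-1 + n) (J(n) = sqrt(n - 1) = sqrt(-1 + n))
s = -13 + 2*I*sqrt(2) (s = (63 - 76) + sqrt(-1 - 7) = -13 + sqrt(-8) = -13 + 2*I*sqrt(2) ≈ -13.0 + 2.8284*I)
(s + 1/(-293 - 262))**2 - 1*(-25656) = ((-13 + 2*I*sqrt(2)) + 1/(-293 - 262))**2 - 1*(-25656) = ((-13 + 2*I*sqrt(2)) + 1/(-555))**2 + 25656 = ((-13 + 2*I*sqrt(2)) - 1/555)**2 + 25656 = (-7216/555 + 2*I*sqrt(2))**2 + 25656 = 25656 + (-7216/555 + 2*I*sqrt(2))**2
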